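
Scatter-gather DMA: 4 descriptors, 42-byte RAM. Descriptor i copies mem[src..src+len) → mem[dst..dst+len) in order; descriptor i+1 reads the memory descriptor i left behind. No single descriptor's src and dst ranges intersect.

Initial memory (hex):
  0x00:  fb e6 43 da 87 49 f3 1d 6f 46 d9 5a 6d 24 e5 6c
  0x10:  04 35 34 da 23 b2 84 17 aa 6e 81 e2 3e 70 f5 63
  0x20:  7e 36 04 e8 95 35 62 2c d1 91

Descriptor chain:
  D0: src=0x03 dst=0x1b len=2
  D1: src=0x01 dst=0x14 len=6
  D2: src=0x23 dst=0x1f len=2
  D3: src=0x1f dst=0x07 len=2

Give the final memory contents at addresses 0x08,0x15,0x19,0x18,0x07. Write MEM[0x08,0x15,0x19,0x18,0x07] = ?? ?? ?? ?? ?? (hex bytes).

#0 dst[0x1b+2] := {0xda,0x87}
#1 dst[0x14+6] := {0xe6,0x43,0xda,0x87,0x49,0xf3}
#2 dst[0x1f+2] := {0xe8,0x95}
#3 dst[0x07+2] := {0xe8,0x95}
query mem[0x08]=0x95, mem[0x15]=0x43, mem[0x19]=0xf3, mem[0x18]=0x49, mem[0x07]=0xe8

MEM[0x08,0x15,0x19,0x18,0x07] = 95 43 f3 49 e8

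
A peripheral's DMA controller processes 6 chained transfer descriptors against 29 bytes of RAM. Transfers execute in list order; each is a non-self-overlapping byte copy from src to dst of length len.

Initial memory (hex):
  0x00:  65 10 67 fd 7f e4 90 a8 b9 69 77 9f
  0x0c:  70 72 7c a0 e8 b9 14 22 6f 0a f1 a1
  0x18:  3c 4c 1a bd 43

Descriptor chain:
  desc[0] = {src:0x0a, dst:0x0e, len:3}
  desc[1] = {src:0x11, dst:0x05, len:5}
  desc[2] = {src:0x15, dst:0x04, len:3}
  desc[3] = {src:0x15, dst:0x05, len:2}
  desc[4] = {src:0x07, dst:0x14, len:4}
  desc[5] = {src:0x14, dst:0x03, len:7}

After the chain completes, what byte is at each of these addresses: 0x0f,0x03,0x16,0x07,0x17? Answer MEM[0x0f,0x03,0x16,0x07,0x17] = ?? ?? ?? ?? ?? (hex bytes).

[0] 0x0a->0x0e len=3 : 77 9f 70
[1] 0x11->0x05 len=5 : b9 14 22 6f 0a
[2] 0x15->0x04 len=3 : 0a f1 a1
[3] 0x15->0x05 len=2 : 0a f1
[4] 0x07->0x14 len=4 : 22 6f 0a 77
[5] 0x14->0x03 len=7 : 22 6f 0a 77 3c 4c 1a
query mem[0x0f]=0x9f, mem[0x03]=0x22, mem[0x16]=0x0a, mem[0x07]=0x3c, mem[0x17]=0x77

MEM[0x0f,0x03,0x16,0x07,0x17] = 9f 22 0a 3c 77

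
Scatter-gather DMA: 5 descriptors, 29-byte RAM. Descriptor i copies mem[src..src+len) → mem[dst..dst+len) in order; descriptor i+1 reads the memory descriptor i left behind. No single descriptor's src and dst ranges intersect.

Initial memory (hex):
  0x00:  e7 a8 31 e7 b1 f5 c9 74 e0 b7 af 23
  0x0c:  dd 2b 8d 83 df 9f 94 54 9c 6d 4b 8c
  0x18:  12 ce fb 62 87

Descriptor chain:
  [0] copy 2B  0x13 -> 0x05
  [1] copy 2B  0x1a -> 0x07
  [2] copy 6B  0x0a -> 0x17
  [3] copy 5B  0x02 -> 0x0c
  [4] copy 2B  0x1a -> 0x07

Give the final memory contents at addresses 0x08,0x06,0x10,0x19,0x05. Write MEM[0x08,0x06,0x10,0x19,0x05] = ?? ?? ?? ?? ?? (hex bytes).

MEM[0x08,0x06,0x10,0x19,0x05] = 8d 9c 9c dd 54

#0 dst[0x05+2] := {0x54,0x9c}
#1 dst[0x07+2] := {0xfb,0x62}
#2 dst[0x17+6] := {0xaf,0x23,0xdd,0x2b,0x8d,0x83}
#3 dst[0x0c+5] := {0x31,0xe7,0xb1,0x54,0x9c}
#4 dst[0x07+2] := {0x2b,0x8d}
query mem[0x08]=0x8d, mem[0x06]=0x9c, mem[0x10]=0x9c, mem[0x19]=0xdd, mem[0x05]=0x54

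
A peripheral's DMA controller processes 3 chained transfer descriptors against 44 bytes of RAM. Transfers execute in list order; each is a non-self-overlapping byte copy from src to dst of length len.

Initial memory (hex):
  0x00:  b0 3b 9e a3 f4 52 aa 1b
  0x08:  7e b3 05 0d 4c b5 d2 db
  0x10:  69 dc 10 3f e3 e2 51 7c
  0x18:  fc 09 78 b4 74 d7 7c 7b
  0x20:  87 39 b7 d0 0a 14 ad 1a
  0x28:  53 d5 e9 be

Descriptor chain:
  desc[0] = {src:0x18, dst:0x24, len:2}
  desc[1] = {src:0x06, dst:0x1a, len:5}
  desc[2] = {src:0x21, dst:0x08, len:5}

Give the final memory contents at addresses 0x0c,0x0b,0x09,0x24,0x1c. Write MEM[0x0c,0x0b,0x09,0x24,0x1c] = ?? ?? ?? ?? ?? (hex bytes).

MEM[0x0c,0x0b,0x09,0x24,0x1c] = 09 fc b7 fc 7e

[0] 0x18->0x24 len=2 : fc 09
[1] 0x06->0x1a len=5 : aa 1b 7e b3 05
[2] 0x21->0x08 len=5 : 39 b7 d0 fc 09
query mem[0x0c]=0x09, mem[0x0b]=0xfc, mem[0x09]=0xb7, mem[0x24]=0xfc, mem[0x1c]=0x7e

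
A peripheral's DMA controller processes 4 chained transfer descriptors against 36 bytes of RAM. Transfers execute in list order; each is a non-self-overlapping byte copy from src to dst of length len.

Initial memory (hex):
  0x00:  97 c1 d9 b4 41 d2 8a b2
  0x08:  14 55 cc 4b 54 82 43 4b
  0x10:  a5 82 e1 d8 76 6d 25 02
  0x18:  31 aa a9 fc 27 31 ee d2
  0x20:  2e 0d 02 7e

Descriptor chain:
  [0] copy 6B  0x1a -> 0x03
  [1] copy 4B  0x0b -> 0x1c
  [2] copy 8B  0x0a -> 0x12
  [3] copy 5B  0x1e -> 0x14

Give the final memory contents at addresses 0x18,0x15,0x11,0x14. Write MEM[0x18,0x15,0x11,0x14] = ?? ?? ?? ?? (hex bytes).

#0 dst[0x03+6] := {0xa9,0xfc,0x27,0x31,0xee,0xd2}
#1 dst[0x1c+4] := {0x4b,0x54,0x82,0x43}
#2 dst[0x12+8] := {0xcc,0x4b,0x54,0x82,0x43,0x4b,0xa5,0x82}
#3 dst[0x14+5] := {0x82,0x43,0x2e,0x0d,0x02}
query mem[0x18]=0x02, mem[0x15]=0x43, mem[0x11]=0x82, mem[0x14]=0x82

MEM[0x18,0x15,0x11,0x14] = 02 43 82 82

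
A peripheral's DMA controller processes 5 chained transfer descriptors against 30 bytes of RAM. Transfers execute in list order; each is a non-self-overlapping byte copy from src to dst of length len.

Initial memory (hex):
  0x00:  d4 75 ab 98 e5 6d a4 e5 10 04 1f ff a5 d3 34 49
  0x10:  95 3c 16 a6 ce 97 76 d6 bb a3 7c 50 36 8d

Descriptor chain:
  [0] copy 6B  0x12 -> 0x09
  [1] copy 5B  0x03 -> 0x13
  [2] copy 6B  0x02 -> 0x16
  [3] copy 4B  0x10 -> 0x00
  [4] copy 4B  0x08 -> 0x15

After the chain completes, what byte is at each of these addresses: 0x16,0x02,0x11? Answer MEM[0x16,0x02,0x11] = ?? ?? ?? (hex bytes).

D0: mem[0x09..0x0e] <- [16 a6 ce 97 76 d6]
D1: mem[0x13..0x17] <- [98 e5 6d a4 e5]
D2: mem[0x16..0x1b] <- [ab 98 e5 6d a4 e5]
D3: mem[0x00..0x03] <- [95 3c 16 98]
D4: mem[0x15..0x18] <- [10 16 a6 ce]
query mem[0x16]=0x16, mem[0x02]=0x16, mem[0x11]=0x3c

MEM[0x16,0x02,0x11] = 16 16 3c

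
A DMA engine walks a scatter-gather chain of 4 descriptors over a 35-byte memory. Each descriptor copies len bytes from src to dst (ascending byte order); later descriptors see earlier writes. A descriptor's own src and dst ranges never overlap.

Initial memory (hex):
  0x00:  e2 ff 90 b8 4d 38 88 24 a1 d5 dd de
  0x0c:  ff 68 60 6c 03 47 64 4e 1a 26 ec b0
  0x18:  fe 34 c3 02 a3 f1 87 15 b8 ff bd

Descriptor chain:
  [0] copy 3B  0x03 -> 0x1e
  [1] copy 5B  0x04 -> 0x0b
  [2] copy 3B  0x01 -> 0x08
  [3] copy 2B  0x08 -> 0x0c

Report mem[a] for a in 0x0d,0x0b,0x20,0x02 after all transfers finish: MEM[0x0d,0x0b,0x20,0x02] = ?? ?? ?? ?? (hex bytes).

MEM[0x0d,0x0b,0x20,0x02] = 90 4d 38 90

[0] 0x03->0x1e len=3 : b8 4d 38
[1] 0x04->0x0b len=5 : 4d 38 88 24 a1
[2] 0x01->0x08 len=3 : ff 90 b8
[3] 0x08->0x0c len=2 : ff 90
query mem[0x0d]=0x90, mem[0x0b]=0x4d, mem[0x20]=0x38, mem[0x02]=0x90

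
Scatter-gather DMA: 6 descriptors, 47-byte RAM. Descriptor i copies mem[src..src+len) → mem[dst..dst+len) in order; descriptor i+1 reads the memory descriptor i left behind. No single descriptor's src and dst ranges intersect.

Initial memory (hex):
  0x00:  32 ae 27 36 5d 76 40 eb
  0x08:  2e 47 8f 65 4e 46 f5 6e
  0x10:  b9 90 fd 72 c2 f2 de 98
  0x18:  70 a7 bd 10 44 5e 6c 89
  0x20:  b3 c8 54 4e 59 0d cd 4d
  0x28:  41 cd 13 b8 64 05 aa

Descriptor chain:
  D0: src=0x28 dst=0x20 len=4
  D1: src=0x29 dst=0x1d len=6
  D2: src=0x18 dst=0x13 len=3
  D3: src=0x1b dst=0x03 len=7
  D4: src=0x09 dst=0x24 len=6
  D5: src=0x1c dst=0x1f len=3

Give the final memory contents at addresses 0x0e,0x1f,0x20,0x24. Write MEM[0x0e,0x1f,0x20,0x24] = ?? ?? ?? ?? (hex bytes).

MEM[0x0e,0x1f,0x20,0x24] = f5 44 cd 05

  after D0: wrote 4B at 0x20 = 41cd13b8
  after D1: wrote 6B at 0x1d = cd13b86405aa
  after D2: wrote 3B at 0x13 = 70a7bd
  after D3: wrote 7B at 0x03 = 1044cd13b86405
  after D4: wrote 6B at 0x24 = 058f654e46f5
  after D5: wrote 3B at 0x1f = 44cd13
query mem[0x0e]=0xf5, mem[0x1f]=0x44, mem[0x20]=0xcd, mem[0x24]=0x05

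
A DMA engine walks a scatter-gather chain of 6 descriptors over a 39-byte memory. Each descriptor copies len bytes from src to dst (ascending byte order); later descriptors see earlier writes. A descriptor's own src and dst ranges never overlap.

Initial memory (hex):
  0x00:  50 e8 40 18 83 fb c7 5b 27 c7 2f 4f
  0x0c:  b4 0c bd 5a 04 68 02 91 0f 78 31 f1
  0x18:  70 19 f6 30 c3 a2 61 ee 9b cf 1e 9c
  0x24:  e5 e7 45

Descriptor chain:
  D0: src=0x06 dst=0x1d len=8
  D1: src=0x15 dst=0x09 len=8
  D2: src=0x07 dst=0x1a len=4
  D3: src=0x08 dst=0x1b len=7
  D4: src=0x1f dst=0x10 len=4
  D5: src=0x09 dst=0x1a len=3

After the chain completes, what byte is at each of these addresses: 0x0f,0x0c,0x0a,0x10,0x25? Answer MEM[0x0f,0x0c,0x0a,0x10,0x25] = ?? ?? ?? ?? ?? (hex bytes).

[0] 0x06->0x1d len=8 : c7 5b 27 c7 2f 4f b4 0c
[1] 0x15->0x09 len=8 : 78 31 f1 70 19 f6 30 c3
[2] 0x07->0x1a len=4 : 5b 27 78 31
[3] 0x08->0x1b len=7 : 27 78 31 f1 70 19 f6
[4] 0x1f->0x10 len=4 : 70 19 f6 4f
[5] 0x09->0x1a len=3 : 78 31 f1
query mem[0x0f]=0x30, mem[0x0c]=0x70, mem[0x0a]=0x31, mem[0x10]=0x70, mem[0x25]=0xe7

MEM[0x0f,0x0c,0x0a,0x10,0x25] = 30 70 31 70 e7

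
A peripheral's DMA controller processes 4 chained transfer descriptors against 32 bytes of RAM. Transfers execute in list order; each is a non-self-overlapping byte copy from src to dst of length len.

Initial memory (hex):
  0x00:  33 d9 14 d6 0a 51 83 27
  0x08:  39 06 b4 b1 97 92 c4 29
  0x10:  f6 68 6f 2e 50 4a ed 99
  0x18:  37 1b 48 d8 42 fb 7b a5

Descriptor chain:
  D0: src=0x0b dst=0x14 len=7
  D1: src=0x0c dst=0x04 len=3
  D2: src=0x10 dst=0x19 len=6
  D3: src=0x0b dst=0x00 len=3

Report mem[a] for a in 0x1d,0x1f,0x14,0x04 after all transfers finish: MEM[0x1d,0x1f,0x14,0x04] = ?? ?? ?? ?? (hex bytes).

MEM[0x1d,0x1f,0x14,0x04] = b1 a5 b1 97

#0 dst[0x14+7] := {0xb1,0x97,0x92,0xc4,0x29,0xf6,0x68}
#1 dst[0x04+3] := {0x97,0x92,0xc4}
#2 dst[0x19+6] := {0xf6,0x68,0x6f,0x2e,0xb1,0x97}
#3 dst[0x00+3] := {0xb1,0x97,0x92}
query mem[0x1d]=0xb1, mem[0x1f]=0xa5, mem[0x14]=0xb1, mem[0x04]=0x97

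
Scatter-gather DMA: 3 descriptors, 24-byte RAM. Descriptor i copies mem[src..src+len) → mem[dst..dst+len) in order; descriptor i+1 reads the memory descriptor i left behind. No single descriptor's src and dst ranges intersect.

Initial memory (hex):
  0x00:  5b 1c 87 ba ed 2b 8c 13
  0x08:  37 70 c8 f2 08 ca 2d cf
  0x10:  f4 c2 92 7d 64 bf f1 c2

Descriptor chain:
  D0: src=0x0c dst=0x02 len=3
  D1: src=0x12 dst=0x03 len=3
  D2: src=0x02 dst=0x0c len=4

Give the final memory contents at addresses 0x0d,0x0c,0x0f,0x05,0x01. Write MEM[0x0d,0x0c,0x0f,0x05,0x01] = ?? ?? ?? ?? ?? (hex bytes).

  after D0: wrote 3B at 0x02 = 08ca2d
  after D1: wrote 3B at 0x03 = 927d64
  after D2: wrote 4B at 0x0c = 08927d64
query mem[0x0d]=0x92, mem[0x0c]=0x08, mem[0x0f]=0x64, mem[0x05]=0x64, mem[0x01]=0x1c

MEM[0x0d,0x0c,0x0f,0x05,0x01] = 92 08 64 64 1c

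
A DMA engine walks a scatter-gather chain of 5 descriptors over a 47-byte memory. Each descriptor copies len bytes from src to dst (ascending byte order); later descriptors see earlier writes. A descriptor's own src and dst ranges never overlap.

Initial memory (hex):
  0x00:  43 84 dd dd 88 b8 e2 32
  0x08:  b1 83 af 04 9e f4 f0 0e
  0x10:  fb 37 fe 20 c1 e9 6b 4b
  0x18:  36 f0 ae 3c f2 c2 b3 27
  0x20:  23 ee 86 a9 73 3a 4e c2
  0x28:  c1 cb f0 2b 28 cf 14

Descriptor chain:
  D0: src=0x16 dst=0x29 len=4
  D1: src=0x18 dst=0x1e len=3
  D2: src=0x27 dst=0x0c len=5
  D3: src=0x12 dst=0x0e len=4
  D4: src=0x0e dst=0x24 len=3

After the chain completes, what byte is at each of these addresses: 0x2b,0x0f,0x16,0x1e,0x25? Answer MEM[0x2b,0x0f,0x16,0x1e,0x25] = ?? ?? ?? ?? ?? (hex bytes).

MEM[0x2b,0x0f,0x16,0x1e,0x25] = 36 20 6b 36 20

#0 dst[0x29+4] := {0x6b,0x4b,0x36,0xf0}
#1 dst[0x1e+3] := {0x36,0xf0,0xae}
#2 dst[0x0c+5] := {0xc2,0xc1,0x6b,0x4b,0x36}
#3 dst[0x0e+4] := {0xfe,0x20,0xc1,0xe9}
#4 dst[0x24+3] := {0xfe,0x20,0xc1}
query mem[0x2b]=0x36, mem[0x0f]=0x20, mem[0x16]=0x6b, mem[0x1e]=0x36, mem[0x25]=0x20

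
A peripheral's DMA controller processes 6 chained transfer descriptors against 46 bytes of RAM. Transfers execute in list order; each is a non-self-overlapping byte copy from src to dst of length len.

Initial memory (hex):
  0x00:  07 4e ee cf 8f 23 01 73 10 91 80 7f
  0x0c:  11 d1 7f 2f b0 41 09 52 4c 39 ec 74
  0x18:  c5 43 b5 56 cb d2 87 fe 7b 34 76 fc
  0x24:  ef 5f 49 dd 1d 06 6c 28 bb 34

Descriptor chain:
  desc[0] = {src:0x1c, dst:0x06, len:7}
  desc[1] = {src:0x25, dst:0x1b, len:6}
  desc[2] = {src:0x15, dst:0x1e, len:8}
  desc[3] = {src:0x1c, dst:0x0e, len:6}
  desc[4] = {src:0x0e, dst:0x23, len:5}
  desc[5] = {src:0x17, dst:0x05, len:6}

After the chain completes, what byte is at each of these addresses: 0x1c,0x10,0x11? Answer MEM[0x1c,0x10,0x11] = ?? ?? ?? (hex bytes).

  after D0: wrote 7B at 0x06 = cbd287fe7b3476
  after D1: wrote 6B at 0x1b = 5f49dd1d066c
  after D2: wrote 8B at 0x1e = 39ec74c543b55f49
  after D3: wrote 6B at 0x0e = 49dd39ec74c5
  after D4: wrote 5B at 0x23 = 49dd39ec74
  after D5: wrote 6B at 0x05 = 74c543b55f49
query mem[0x1c]=0x49, mem[0x10]=0x39, mem[0x11]=0xec

MEM[0x1c,0x10,0x11] = 49 39 ec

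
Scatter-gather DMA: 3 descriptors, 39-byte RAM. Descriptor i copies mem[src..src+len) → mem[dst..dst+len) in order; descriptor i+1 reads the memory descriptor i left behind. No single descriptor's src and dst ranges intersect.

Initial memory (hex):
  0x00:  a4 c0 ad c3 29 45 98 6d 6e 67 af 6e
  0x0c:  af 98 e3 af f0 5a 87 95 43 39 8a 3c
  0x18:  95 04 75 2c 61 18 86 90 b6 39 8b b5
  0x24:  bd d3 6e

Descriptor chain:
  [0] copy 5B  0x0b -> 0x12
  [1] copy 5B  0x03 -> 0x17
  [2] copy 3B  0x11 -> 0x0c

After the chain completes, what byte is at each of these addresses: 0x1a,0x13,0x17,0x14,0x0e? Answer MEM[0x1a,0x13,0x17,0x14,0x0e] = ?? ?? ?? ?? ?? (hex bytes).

MEM[0x1a,0x13,0x17,0x14,0x0e] = 98 af c3 98 af

  after D0: wrote 5B at 0x12 = 6eaf98e3af
  after D1: wrote 5B at 0x17 = c32945986d
  after D2: wrote 3B at 0x0c = 5a6eaf
query mem[0x1a]=0x98, mem[0x13]=0xaf, mem[0x17]=0xc3, mem[0x14]=0x98, mem[0x0e]=0xaf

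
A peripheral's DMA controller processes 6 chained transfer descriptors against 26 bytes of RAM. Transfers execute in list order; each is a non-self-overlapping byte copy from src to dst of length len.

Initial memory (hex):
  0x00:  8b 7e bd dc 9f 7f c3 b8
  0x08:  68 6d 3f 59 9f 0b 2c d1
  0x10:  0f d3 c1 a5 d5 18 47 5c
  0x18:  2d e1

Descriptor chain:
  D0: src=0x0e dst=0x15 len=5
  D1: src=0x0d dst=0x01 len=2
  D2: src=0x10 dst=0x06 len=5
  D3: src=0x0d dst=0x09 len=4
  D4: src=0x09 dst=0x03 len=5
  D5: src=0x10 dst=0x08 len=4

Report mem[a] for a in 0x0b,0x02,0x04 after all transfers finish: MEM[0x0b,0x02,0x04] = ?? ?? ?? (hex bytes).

[0] 0x0e->0x15 len=5 : 2c d1 0f d3 c1
[1] 0x0d->0x01 len=2 : 0b 2c
[2] 0x10->0x06 len=5 : 0f d3 c1 a5 d5
[3] 0x0d->0x09 len=4 : 0b 2c d1 0f
[4] 0x09->0x03 len=5 : 0b 2c d1 0f 0b
[5] 0x10->0x08 len=4 : 0f d3 c1 a5
query mem[0x0b]=0xa5, mem[0x02]=0x2c, mem[0x04]=0x2c

MEM[0x0b,0x02,0x04] = a5 2c 2c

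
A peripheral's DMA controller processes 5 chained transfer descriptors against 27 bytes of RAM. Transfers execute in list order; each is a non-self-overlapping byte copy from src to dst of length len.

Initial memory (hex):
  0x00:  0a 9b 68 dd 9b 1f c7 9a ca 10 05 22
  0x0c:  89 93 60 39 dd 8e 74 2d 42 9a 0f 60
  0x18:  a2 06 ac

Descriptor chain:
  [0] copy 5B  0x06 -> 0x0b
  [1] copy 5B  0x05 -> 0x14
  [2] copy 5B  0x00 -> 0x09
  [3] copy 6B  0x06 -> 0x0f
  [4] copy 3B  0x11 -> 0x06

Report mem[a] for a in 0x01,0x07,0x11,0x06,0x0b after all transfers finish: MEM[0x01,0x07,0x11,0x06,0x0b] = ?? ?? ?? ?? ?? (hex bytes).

  after D0: wrote 5B at 0x0b = c79aca1005
  after D1: wrote 5B at 0x14 = 1fc79aca10
  after D2: wrote 5B at 0x09 = 0a9b68dd9b
  after D3: wrote 6B at 0x0f = c79aca0a9b68
  after D4: wrote 3B at 0x06 = ca0a9b
query mem[0x01]=0x9b, mem[0x07]=0x0a, mem[0x11]=0xca, mem[0x06]=0xca, mem[0x0b]=0x68

MEM[0x01,0x07,0x11,0x06,0x0b] = 9b 0a ca ca 68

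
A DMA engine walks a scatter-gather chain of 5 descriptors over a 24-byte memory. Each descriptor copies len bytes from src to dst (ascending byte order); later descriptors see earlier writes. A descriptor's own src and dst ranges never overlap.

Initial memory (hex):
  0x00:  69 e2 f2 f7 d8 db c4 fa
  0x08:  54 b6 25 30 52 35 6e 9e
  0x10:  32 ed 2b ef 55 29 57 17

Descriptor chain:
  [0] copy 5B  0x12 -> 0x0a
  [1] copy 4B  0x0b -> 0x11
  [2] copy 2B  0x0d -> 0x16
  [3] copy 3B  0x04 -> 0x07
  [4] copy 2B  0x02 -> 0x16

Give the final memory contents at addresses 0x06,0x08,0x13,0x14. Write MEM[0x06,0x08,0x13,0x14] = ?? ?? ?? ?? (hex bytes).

MEM[0x06,0x08,0x13,0x14] = c4 db 29 57

[0] 0x12->0x0a len=5 : 2b ef 55 29 57
[1] 0x0b->0x11 len=4 : ef 55 29 57
[2] 0x0d->0x16 len=2 : 29 57
[3] 0x04->0x07 len=3 : d8 db c4
[4] 0x02->0x16 len=2 : f2 f7
query mem[0x06]=0xc4, mem[0x08]=0xdb, mem[0x13]=0x29, mem[0x14]=0x57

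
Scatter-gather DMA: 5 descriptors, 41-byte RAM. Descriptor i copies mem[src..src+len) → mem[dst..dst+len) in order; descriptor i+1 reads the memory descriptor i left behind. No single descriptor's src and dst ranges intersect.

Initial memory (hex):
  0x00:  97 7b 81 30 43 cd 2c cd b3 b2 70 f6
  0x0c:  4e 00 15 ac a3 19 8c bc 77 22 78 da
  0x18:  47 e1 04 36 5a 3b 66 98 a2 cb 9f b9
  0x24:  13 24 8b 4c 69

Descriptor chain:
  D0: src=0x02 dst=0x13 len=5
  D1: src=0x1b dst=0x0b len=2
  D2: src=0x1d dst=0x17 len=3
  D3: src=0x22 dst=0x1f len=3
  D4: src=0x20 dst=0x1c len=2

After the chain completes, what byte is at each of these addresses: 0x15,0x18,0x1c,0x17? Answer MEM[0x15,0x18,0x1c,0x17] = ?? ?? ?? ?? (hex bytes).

D0: mem[0x13..0x17] <- [81 30 43 cd 2c]
D1: mem[0x0b..0x0c] <- [36 5a]
D2: mem[0x17..0x19] <- [3b 66 98]
D3: mem[0x1f..0x21] <- [9f b9 13]
D4: mem[0x1c..0x1d] <- [b9 13]
query mem[0x15]=0x43, mem[0x18]=0x66, mem[0x1c]=0xb9, mem[0x17]=0x3b

MEM[0x15,0x18,0x1c,0x17] = 43 66 b9 3b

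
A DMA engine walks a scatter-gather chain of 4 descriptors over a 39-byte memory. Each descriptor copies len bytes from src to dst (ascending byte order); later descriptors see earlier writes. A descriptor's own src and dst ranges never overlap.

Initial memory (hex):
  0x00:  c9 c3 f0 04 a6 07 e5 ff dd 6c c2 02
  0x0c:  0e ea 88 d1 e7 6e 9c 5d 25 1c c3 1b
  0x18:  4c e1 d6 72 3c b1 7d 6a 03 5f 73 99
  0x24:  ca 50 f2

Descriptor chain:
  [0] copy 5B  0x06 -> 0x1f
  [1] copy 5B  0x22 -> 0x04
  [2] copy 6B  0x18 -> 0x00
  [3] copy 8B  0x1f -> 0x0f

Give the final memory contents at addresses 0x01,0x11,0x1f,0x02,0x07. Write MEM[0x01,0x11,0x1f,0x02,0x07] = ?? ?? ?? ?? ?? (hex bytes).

MEM[0x01,0x11,0x1f,0x02,0x07] = e1 dd e5 d6 50

D0: mem[0x1f..0x23] <- [e5 ff dd 6c c2]
D1: mem[0x04..0x08] <- [6c c2 ca 50 f2]
D2: mem[0x00..0x05] <- [4c e1 d6 72 3c b1]
D3: mem[0x0f..0x16] <- [e5 ff dd 6c c2 ca 50 f2]
query mem[0x01]=0xe1, mem[0x11]=0xdd, mem[0x1f]=0xe5, mem[0x02]=0xd6, mem[0x07]=0x50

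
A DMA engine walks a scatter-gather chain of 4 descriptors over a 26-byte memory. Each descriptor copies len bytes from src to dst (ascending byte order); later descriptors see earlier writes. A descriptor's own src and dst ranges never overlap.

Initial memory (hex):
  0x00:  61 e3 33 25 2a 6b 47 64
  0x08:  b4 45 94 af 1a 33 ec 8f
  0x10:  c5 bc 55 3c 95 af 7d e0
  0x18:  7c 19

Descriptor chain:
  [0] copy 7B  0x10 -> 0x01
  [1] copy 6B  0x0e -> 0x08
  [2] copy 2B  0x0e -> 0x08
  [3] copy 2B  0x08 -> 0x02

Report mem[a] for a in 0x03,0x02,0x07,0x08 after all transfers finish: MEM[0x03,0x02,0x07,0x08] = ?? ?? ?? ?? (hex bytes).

MEM[0x03,0x02,0x07,0x08] = 8f ec 7d ec

[0] 0x10->0x01 len=7 : c5 bc 55 3c 95 af 7d
[1] 0x0e->0x08 len=6 : ec 8f c5 bc 55 3c
[2] 0x0e->0x08 len=2 : ec 8f
[3] 0x08->0x02 len=2 : ec 8f
query mem[0x03]=0x8f, mem[0x02]=0xec, mem[0x07]=0x7d, mem[0x08]=0xec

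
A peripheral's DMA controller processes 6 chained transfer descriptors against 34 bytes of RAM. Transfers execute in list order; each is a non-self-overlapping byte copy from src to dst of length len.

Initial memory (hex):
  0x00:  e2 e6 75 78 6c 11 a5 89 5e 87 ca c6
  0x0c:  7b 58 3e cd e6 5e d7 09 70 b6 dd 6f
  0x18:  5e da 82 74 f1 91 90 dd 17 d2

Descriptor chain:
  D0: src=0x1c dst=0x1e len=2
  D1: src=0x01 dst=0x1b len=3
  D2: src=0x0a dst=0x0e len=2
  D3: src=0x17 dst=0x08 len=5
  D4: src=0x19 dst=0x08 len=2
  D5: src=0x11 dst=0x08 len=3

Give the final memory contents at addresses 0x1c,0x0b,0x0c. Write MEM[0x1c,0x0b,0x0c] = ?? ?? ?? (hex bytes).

D0: mem[0x1e..0x1f] <- [f1 91]
D1: mem[0x1b..0x1d] <- [e6 75 78]
D2: mem[0x0e..0x0f] <- [ca c6]
D3: mem[0x08..0x0c] <- [6f 5e da 82 e6]
D4: mem[0x08..0x09] <- [da 82]
D5: mem[0x08..0x0a] <- [5e d7 09]
query mem[0x1c]=0x75, mem[0x0b]=0x82, mem[0x0c]=0xe6

MEM[0x1c,0x0b,0x0c] = 75 82 e6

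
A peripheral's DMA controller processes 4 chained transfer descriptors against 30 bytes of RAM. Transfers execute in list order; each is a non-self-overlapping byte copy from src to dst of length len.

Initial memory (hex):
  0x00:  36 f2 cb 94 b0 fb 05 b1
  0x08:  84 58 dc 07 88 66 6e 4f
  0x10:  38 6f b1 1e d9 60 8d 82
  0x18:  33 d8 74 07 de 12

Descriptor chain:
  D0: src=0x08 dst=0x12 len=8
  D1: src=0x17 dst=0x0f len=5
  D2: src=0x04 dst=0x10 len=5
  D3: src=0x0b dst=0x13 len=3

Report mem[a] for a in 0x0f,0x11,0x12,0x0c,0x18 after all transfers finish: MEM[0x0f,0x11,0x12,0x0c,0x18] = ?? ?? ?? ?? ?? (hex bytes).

#0 dst[0x12+8] := {0x84,0x58,0xdc,0x07,0x88,0x66,0x6e,0x4f}
#1 dst[0x0f+5] := {0x66,0x6e,0x4f,0x74,0x07}
#2 dst[0x10+5] := {0xb0,0xfb,0x05,0xb1,0x84}
#3 dst[0x13+3] := {0x07,0x88,0x66}
query mem[0x0f]=0x66, mem[0x11]=0xfb, mem[0x12]=0x05, mem[0x0c]=0x88, mem[0x18]=0x6e

MEM[0x0f,0x11,0x12,0x0c,0x18] = 66 fb 05 88 6e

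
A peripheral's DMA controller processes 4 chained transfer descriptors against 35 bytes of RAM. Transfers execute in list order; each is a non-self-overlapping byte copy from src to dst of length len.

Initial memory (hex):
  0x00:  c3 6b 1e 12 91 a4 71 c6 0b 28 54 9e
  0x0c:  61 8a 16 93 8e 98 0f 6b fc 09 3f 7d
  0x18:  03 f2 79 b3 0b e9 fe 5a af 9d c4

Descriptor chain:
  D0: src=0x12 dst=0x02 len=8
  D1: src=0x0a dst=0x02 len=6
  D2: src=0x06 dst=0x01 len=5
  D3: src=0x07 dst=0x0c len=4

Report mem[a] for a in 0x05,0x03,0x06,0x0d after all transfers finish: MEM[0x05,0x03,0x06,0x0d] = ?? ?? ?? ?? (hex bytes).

D0: mem[0x02..0x09] <- [0f 6b fc 09 3f 7d 03 f2]
D1: mem[0x02..0x07] <- [54 9e 61 8a 16 93]
D2: mem[0x01..0x05] <- [16 93 03 f2 54]
D3: mem[0x0c..0x0f] <- [93 03 f2 54]
query mem[0x05]=0x54, mem[0x03]=0x03, mem[0x06]=0x16, mem[0x0d]=0x03

MEM[0x05,0x03,0x06,0x0d] = 54 03 16 03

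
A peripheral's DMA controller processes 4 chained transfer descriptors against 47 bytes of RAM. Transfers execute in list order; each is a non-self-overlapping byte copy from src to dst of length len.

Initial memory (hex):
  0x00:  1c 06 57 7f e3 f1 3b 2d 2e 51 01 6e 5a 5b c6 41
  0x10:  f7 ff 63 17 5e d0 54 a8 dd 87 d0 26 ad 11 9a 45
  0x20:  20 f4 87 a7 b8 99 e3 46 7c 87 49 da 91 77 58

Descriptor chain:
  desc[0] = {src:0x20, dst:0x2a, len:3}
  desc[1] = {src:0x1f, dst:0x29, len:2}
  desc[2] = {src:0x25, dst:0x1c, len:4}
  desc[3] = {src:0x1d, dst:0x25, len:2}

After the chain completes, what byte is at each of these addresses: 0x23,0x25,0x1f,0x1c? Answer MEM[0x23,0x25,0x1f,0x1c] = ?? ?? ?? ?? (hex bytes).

MEM[0x23,0x25,0x1f,0x1c] = a7 e3 7c 99

#0 dst[0x2a+3] := {0x20,0xf4,0x87}
#1 dst[0x29+2] := {0x45,0x20}
#2 dst[0x1c+4] := {0x99,0xe3,0x46,0x7c}
#3 dst[0x25+2] := {0xe3,0x46}
query mem[0x23]=0xa7, mem[0x25]=0xe3, mem[0x1f]=0x7c, mem[0x1c]=0x99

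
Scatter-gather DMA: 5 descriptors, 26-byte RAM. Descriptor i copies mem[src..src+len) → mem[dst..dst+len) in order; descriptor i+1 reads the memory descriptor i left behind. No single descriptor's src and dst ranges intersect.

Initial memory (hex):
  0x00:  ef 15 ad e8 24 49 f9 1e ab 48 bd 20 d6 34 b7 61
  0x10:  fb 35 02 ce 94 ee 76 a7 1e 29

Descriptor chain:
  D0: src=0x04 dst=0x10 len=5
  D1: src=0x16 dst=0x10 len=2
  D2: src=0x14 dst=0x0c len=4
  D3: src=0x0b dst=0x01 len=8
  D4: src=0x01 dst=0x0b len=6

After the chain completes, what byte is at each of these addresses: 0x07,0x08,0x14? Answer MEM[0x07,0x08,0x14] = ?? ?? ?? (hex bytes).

[0] 0x04->0x10 len=5 : 24 49 f9 1e ab
[1] 0x16->0x10 len=2 : 76 a7
[2] 0x14->0x0c len=4 : ab ee 76 a7
[3] 0x0b->0x01 len=8 : 20 ab ee 76 a7 76 a7 f9
[4] 0x01->0x0b len=6 : 20 ab ee 76 a7 76
query mem[0x07]=0xa7, mem[0x08]=0xf9, mem[0x14]=0xab

MEM[0x07,0x08,0x14] = a7 f9 ab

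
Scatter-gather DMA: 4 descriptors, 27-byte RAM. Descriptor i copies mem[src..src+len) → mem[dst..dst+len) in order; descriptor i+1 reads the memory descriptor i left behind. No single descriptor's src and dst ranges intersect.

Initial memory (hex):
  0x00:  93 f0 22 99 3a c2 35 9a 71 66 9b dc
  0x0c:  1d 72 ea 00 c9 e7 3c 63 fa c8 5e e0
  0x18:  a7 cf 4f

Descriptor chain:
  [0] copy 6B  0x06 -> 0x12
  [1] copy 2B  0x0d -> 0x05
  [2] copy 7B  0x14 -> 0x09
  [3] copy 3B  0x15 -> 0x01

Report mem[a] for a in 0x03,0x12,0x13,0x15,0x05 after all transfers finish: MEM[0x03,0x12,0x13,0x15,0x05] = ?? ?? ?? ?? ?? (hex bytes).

[0] 0x06->0x12 len=6 : 35 9a 71 66 9b dc
[1] 0x0d->0x05 len=2 : 72 ea
[2] 0x14->0x09 len=7 : 71 66 9b dc a7 cf 4f
[3] 0x15->0x01 len=3 : 66 9b dc
query mem[0x03]=0xdc, mem[0x12]=0x35, mem[0x13]=0x9a, mem[0x15]=0x66, mem[0x05]=0x72

MEM[0x03,0x12,0x13,0x15,0x05] = dc 35 9a 66 72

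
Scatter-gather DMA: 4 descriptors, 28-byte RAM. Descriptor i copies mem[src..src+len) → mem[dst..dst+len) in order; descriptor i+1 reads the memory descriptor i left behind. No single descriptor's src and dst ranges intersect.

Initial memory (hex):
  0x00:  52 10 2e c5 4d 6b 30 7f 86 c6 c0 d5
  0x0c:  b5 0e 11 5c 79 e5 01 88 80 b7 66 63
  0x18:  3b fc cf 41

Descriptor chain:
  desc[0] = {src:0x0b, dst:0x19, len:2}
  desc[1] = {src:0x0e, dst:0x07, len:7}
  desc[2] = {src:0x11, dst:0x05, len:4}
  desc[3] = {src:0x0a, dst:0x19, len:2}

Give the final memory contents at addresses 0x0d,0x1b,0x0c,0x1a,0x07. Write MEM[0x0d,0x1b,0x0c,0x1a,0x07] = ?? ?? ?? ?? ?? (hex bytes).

  after D0: wrote 2B at 0x19 = d5b5
  after D1: wrote 7B at 0x07 = 115c79e5018880
  after D2: wrote 4B at 0x05 = e5018880
  after D3: wrote 2B at 0x19 = e501
query mem[0x0d]=0x80, mem[0x1b]=0x41, mem[0x0c]=0x88, mem[0x1a]=0x01, mem[0x07]=0x88

MEM[0x0d,0x1b,0x0c,0x1a,0x07] = 80 41 88 01 88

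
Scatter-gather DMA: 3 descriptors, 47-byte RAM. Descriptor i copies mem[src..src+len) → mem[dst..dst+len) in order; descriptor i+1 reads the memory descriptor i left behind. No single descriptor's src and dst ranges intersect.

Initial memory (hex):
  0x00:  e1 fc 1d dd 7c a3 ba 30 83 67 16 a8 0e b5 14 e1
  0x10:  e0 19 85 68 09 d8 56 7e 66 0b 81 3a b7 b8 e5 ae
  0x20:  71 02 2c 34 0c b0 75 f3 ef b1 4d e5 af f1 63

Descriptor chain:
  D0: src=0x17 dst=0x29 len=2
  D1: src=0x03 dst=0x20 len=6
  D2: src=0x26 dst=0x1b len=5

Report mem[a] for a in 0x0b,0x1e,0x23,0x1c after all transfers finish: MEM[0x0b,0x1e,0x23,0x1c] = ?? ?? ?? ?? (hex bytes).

[0] 0x17->0x29 len=2 : 7e 66
[1] 0x03->0x20 len=6 : dd 7c a3 ba 30 83
[2] 0x26->0x1b len=5 : 75 f3 ef 7e 66
query mem[0x0b]=0xa8, mem[0x1e]=0x7e, mem[0x23]=0xba, mem[0x1c]=0xf3

MEM[0x0b,0x1e,0x23,0x1c] = a8 7e ba f3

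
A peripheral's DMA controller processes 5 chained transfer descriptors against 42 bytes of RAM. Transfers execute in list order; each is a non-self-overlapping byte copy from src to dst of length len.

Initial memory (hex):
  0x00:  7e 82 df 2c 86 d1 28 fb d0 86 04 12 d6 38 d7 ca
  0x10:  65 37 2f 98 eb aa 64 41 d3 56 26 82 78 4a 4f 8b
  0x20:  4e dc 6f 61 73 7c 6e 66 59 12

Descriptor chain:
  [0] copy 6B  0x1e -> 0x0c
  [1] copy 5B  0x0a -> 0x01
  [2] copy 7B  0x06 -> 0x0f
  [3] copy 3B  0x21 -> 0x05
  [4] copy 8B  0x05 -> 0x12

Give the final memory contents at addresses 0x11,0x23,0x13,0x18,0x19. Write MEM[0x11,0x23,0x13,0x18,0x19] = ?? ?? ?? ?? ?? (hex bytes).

MEM[0x11,0x23,0x13,0x18,0x19] = d0 61 6f 12 4f

D0: mem[0x0c..0x11] <- [4f 8b 4e dc 6f 61]
D1: mem[0x01..0x05] <- [04 12 4f 8b 4e]
D2: mem[0x0f..0x15] <- [28 fb d0 86 04 12 4f]
D3: mem[0x05..0x07] <- [dc 6f 61]
D4: mem[0x12..0x19] <- [dc 6f 61 d0 86 04 12 4f]
query mem[0x11]=0xd0, mem[0x23]=0x61, mem[0x13]=0x6f, mem[0x18]=0x12, mem[0x19]=0x4f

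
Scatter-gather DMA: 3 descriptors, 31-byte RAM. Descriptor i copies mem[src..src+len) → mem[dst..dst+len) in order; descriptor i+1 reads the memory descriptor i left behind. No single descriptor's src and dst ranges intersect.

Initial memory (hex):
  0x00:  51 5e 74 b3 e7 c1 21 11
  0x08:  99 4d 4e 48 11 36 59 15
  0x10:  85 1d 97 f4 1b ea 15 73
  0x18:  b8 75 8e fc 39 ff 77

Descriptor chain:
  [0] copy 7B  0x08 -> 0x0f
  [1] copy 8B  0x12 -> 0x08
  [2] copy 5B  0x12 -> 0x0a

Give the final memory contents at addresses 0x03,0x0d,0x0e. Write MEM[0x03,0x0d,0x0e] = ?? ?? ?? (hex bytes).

MEM[0x03,0x0d,0x0e] = b3 59 15

  after D0: wrote 7B at 0x0f = 994d4e48113659
  after D1: wrote 8B at 0x08 = 481136591573b875
  after D2: wrote 5B at 0x0a = 4811365915
query mem[0x03]=0xb3, mem[0x0d]=0x59, mem[0x0e]=0x15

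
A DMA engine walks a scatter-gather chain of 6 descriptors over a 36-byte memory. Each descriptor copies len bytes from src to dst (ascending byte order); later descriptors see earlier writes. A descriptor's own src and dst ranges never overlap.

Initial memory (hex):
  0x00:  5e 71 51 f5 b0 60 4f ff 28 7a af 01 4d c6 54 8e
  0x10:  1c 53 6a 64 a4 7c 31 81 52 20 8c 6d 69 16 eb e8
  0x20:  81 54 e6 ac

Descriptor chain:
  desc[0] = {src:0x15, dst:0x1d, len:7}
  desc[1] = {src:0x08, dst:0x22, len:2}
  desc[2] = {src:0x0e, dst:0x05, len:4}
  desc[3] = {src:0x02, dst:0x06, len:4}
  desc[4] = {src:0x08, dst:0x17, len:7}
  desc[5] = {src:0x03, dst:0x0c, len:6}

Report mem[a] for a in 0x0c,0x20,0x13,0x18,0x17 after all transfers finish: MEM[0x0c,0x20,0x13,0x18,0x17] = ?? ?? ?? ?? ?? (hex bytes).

  after D0: wrote 7B at 0x1d = 7c318152208c6d
  after D1: wrote 2B at 0x22 = 287a
  after D2: wrote 4B at 0x05 = 548e1c53
  after D3: wrote 4B at 0x06 = 51f5b054
  after D4: wrote 7B at 0x17 = b054af014dc654
  after D5: wrote 6B at 0x0c = f5b05451f5b0
query mem[0x0c]=0xf5, mem[0x20]=0x52, mem[0x13]=0x64, mem[0x18]=0x54, mem[0x17]=0xb0

MEM[0x0c,0x20,0x13,0x18,0x17] = f5 52 64 54 b0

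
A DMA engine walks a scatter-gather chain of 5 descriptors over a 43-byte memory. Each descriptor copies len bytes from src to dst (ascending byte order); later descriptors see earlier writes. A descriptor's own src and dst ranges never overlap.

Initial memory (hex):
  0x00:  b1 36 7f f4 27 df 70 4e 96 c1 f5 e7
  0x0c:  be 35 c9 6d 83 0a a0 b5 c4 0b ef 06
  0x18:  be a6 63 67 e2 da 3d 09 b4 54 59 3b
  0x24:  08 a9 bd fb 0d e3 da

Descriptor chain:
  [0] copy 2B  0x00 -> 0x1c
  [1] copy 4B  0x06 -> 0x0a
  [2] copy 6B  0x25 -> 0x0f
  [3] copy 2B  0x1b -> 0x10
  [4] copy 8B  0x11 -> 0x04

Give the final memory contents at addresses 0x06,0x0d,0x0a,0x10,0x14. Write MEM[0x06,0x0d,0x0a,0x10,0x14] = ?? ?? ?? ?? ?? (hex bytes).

MEM[0x06,0x0d,0x0a,0x10,0x14] = e3 c1 06 67 da

  after D0: wrote 2B at 0x1c = b136
  after D1: wrote 4B at 0x0a = 704e96c1
  after D2: wrote 6B at 0x0f = a9bdfb0de3da
  after D3: wrote 2B at 0x10 = 67b1
  after D4: wrote 8B at 0x04 = b10de3da0bef06be
query mem[0x06]=0xe3, mem[0x0d]=0xc1, mem[0x0a]=0x06, mem[0x10]=0x67, mem[0x14]=0xda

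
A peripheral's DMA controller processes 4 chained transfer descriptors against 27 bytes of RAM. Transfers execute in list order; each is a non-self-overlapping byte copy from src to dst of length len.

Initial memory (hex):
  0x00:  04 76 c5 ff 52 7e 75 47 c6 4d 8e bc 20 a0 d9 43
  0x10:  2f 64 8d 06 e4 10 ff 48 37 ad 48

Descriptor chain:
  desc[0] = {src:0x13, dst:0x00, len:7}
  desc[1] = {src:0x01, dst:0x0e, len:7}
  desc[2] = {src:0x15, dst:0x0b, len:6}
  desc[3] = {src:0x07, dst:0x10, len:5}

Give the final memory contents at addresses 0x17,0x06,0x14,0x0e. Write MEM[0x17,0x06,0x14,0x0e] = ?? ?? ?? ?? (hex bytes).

MEM[0x17,0x06,0x14,0x0e] = 48 ad 10 37

#0 dst[0x00+7] := {0x06,0xe4,0x10,0xff,0x48,0x37,0xad}
#1 dst[0x0e+7] := {0xe4,0x10,0xff,0x48,0x37,0xad,0x47}
#2 dst[0x0b+6] := {0x10,0xff,0x48,0x37,0xad,0x48}
#3 dst[0x10+5] := {0x47,0xc6,0x4d,0x8e,0x10}
query mem[0x17]=0x48, mem[0x06]=0xad, mem[0x14]=0x10, mem[0x0e]=0x37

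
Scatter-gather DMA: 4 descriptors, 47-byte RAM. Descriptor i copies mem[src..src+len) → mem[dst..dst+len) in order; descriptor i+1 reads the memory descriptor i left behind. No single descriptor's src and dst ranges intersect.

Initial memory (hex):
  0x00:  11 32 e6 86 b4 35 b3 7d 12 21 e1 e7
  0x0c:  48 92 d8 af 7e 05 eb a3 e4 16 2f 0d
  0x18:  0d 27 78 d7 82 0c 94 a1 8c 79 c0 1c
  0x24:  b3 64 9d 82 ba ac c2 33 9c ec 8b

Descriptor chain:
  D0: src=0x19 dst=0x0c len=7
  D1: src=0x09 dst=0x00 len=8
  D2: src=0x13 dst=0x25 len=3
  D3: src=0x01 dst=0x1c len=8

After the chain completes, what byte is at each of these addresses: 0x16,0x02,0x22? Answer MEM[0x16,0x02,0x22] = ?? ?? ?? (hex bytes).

D0: mem[0x0c..0x12] <- [27 78 d7 82 0c 94 a1]
D1: mem[0x00..0x07] <- [21 e1 e7 27 78 d7 82 0c]
D2: mem[0x25..0x27] <- [a3 e4 16]
D3: mem[0x1c..0x23] <- [e1 e7 27 78 d7 82 0c 12]
query mem[0x16]=0x2f, mem[0x02]=0xe7, mem[0x22]=0x0c

MEM[0x16,0x02,0x22] = 2f e7 0c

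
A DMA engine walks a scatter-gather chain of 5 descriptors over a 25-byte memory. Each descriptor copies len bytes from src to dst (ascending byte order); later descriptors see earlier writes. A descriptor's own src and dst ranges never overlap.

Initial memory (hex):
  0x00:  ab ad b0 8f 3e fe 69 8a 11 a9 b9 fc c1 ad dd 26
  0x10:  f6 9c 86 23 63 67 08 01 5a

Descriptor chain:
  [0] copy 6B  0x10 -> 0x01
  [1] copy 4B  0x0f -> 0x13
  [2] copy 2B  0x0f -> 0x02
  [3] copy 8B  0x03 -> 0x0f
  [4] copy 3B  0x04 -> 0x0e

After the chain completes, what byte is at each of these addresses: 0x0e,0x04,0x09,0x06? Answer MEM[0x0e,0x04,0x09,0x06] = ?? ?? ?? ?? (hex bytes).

MEM[0x0e,0x04,0x09,0x06] = 23 23 a9 67

#0 dst[0x01+6] := {0xf6,0x9c,0x86,0x23,0x63,0x67}
#1 dst[0x13+4] := {0x26,0xf6,0x9c,0x86}
#2 dst[0x02+2] := {0x26,0xf6}
#3 dst[0x0f+8] := {0xf6,0x23,0x63,0x67,0x8a,0x11,0xa9,0xb9}
#4 dst[0x0e+3] := {0x23,0x63,0x67}
query mem[0x0e]=0x23, mem[0x04]=0x23, mem[0x09]=0xa9, mem[0x06]=0x67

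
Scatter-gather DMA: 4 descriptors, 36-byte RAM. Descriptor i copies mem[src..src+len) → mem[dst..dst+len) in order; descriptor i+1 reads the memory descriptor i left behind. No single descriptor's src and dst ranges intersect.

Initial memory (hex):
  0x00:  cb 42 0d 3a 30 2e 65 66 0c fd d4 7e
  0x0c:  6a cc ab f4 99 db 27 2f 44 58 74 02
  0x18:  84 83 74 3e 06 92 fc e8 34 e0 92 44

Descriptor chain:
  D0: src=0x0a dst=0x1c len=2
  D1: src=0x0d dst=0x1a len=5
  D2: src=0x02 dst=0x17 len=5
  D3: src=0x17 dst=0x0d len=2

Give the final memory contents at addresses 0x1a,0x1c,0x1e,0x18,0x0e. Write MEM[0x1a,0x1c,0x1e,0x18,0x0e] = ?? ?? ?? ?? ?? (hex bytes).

MEM[0x1a,0x1c,0x1e,0x18,0x0e] = 2e f4 db 3a 3a

D0: mem[0x1c..0x1d] <- [d4 7e]
D1: mem[0x1a..0x1e] <- [cc ab f4 99 db]
D2: mem[0x17..0x1b] <- [0d 3a 30 2e 65]
D3: mem[0x0d..0x0e] <- [0d 3a]
query mem[0x1a]=0x2e, mem[0x1c]=0xf4, mem[0x1e]=0xdb, mem[0x18]=0x3a, mem[0x0e]=0x3a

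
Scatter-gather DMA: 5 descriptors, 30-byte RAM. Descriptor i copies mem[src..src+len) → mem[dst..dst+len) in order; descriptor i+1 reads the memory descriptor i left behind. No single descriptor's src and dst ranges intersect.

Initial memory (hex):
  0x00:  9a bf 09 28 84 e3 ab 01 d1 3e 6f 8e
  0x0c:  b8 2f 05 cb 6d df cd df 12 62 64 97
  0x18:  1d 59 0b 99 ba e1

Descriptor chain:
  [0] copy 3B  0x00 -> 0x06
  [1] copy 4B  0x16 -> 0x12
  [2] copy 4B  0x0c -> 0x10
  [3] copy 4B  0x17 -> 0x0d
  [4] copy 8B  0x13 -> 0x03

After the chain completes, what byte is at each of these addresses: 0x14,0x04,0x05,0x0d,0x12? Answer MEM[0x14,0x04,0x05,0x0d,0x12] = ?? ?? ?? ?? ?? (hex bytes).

[0] 0x00->0x06 len=3 : 9a bf 09
[1] 0x16->0x12 len=4 : 64 97 1d 59
[2] 0x0c->0x10 len=4 : b8 2f 05 cb
[3] 0x17->0x0d len=4 : 97 1d 59 0b
[4] 0x13->0x03 len=8 : cb 1d 59 64 97 1d 59 0b
query mem[0x14]=0x1d, mem[0x04]=0x1d, mem[0x05]=0x59, mem[0x0d]=0x97, mem[0x12]=0x05

MEM[0x14,0x04,0x05,0x0d,0x12] = 1d 1d 59 97 05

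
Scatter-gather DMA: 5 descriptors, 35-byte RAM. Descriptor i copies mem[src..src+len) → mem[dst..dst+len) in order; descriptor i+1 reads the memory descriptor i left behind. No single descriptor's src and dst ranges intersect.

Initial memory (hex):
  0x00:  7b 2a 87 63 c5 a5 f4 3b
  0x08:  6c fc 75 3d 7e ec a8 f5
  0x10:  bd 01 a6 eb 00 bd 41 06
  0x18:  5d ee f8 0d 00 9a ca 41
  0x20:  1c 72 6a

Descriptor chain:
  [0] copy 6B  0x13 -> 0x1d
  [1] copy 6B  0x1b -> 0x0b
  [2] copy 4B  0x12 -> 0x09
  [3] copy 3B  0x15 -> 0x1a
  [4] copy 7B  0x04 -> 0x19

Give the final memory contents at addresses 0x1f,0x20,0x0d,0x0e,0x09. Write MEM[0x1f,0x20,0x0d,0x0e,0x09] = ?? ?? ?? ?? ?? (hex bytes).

#0 dst[0x1d+6] := {0xeb,0x00,0xbd,0x41,0x06,0x5d}
#1 dst[0x0b+6] := {0x0d,0x00,0xeb,0x00,0xbd,0x41}
#2 dst[0x09+4] := {0xa6,0xeb,0x00,0xbd}
#3 dst[0x1a+3] := {0xbd,0x41,0x06}
#4 dst[0x19+7] := {0xc5,0xa5,0xf4,0x3b,0x6c,0xa6,0xeb}
query mem[0x1f]=0xeb, mem[0x20]=0x41, mem[0x0d]=0xeb, mem[0x0e]=0x00, mem[0x09]=0xa6

MEM[0x1f,0x20,0x0d,0x0e,0x09] = eb 41 eb 00 a6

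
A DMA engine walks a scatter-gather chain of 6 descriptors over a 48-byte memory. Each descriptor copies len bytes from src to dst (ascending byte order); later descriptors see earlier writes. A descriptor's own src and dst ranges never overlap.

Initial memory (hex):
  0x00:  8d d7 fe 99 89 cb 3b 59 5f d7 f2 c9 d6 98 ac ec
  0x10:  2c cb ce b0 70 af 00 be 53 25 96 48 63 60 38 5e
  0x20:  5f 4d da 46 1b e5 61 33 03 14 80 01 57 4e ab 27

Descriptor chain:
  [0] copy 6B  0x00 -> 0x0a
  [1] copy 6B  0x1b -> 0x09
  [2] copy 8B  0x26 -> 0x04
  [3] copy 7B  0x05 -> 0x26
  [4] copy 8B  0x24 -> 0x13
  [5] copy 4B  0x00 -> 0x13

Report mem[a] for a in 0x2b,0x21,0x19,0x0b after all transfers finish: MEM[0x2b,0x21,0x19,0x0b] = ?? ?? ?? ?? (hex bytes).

#0 dst[0x0a+6] := {0x8d,0xd7,0xfe,0x99,0x89,0xcb}
#1 dst[0x09+6] := {0x48,0x63,0x60,0x38,0x5e,0x5f}
#2 dst[0x04+8] := {0x61,0x33,0x03,0x14,0x80,0x01,0x57,0x4e}
#3 dst[0x26+7] := {0x33,0x03,0x14,0x80,0x01,0x57,0x4e}
#4 dst[0x13+8] := {0x1b,0xe5,0x33,0x03,0x14,0x80,0x01,0x57}
#5 dst[0x13+4] := {0x8d,0xd7,0xfe,0x99}
query mem[0x2b]=0x57, mem[0x21]=0x4d, mem[0x19]=0x01, mem[0x0b]=0x4e

MEM[0x2b,0x21,0x19,0x0b] = 57 4d 01 4e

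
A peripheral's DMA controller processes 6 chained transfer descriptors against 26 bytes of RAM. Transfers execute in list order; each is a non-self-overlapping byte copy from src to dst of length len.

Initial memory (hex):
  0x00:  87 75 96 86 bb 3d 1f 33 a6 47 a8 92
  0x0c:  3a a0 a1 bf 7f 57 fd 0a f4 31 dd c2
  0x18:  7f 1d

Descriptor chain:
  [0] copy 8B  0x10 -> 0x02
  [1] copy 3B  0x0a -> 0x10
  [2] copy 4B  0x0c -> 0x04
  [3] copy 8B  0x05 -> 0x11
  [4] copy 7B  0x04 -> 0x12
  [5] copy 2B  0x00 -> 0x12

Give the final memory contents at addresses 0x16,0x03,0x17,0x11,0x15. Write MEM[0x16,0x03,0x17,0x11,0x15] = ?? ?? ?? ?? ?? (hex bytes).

[0] 0x10->0x02 len=8 : 7f 57 fd 0a f4 31 dd c2
[1] 0x0a->0x10 len=3 : a8 92 3a
[2] 0x0c->0x04 len=4 : 3a a0 a1 bf
[3] 0x05->0x11 len=8 : a0 a1 bf dd c2 a8 92 3a
[4] 0x04->0x12 len=7 : 3a a0 a1 bf dd c2 a8
[5] 0x00->0x12 len=2 : 87 75
query mem[0x16]=0xdd, mem[0x03]=0x57, mem[0x17]=0xc2, mem[0x11]=0xa0, mem[0x15]=0xbf

MEM[0x16,0x03,0x17,0x11,0x15] = dd 57 c2 a0 bf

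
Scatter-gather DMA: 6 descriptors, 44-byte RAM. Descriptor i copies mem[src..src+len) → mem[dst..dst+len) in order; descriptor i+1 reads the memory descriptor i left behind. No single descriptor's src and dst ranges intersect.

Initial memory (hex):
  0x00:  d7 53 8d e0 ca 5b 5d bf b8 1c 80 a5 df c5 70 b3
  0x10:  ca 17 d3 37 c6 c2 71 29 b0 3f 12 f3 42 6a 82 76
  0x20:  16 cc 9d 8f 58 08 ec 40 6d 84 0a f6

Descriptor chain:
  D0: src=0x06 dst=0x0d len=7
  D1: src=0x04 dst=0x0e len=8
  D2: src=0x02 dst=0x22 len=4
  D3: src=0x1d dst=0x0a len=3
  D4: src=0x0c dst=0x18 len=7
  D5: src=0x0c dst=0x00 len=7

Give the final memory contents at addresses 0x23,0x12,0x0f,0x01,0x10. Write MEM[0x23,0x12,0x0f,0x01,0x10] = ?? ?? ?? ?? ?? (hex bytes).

MEM[0x23,0x12,0x0f,0x01,0x10] = e0 b8 5b 5d 5d

[0] 0x06->0x0d len=7 : 5d bf b8 1c 80 a5 df
[1] 0x04->0x0e len=8 : ca 5b 5d bf b8 1c 80 a5
[2] 0x02->0x22 len=4 : 8d e0 ca 5b
[3] 0x1d->0x0a len=3 : 6a 82 76
[4] 0x0c->0x18 len=7 : 76 5d ca 5b 5d bf b8
[5] 0x0c->0x00 len=7 : 76 5d ca 5b 5d bf b8
query mem[0x23]=0xe0, mem[0x12]=0xb8, mem[0x0f]=0x5b, mem[0x01]=0x5d, mem[0x10]=0x5d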